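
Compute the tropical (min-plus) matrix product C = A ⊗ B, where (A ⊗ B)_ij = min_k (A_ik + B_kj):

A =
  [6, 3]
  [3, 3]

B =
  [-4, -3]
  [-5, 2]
A ⊗ B =
  [-2, 3]
  [-2, 0]

Apply the min-plus product entry-by-entry:
  C[0][0] = min over k of (A[0][0] + B[0][0] = 6 + -4 = 2, A[0][1] + B[1][0] = 3 + -5 = -2) = -2 (attained at k = 1)
  C[0][1] = min over k of (A[0][0] + B[0][1] = 6 + -3 = 3, A[0][1] + B[1][1] = 3 + 2 = 5) = 3 (attained at k = 0)
  C[1][0] = min over k of (A[1][0] + B[0][0] = 3 + -4 = -1, A[1][1] + B[1][0] = 3 + -5 = -2) = -2 (attained at k = 1)
  C[1][1] = min over k of (A[1][0] + B[0][1] = 3 + -3 = 0, A[1][1] + B[1][1] = 3 + 2 = 5) = 0 (attained at k = 0)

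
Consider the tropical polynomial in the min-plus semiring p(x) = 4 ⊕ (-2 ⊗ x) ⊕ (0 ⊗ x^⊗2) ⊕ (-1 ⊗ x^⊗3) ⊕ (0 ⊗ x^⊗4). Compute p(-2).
p(-2) = -8

A tropical monomial a ⊗ x^⊗i evaluates to a + i · x. Evaluating each term at x = -2:
  Term 0 contributes 4 + 0 · -2 = 4
  Term 1 contributes -2 + 1 · -2 = -4
  Term 2 contributes 0 + 2 · -2 = -4
  Term 3 contributes -1 + 3 · -2 = -7
  Term 4 contributes 0 + 4 · -2 = -8
p(-2) = ⊕ of these = min[4, -4, -4, -7, -8] = -8.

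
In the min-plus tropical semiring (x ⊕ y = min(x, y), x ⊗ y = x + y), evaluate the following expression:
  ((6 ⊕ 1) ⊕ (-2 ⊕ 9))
((6 ⊕ 1) ⊕ (-2 ⊕ 9)) = -2

Expand innermost to outermost. Recall ⊕ takes the minimum of its arguments and ⊗ takes their sum. Working out the expression ((6 ⊕ 1) ⊕ (-2 ⊕ 9)) gives -2.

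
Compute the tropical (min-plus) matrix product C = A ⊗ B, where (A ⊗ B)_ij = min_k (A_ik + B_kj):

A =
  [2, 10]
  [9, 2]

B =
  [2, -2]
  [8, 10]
A ⊗ B =
  [4, 0]
  [10, 7]

Apply the min-plus product entry-by-entry:
  C[0][0] = min over k of (A[0][0] + B[0][0] = 2 + 2 = 4, A[0][1] + B[1][0] = 10 + 8 = 18) = 4 (attained at k = 0)
  C[0][1] = min over k of (A[0][0] + B[0][1] = 2 + -2 = 0, A[0][1] + B[1][1] = 10 + 10 = 20) = 0 (attained at k = 0)
  C[1][0] = min over k of (A[1][0] + B[0][0] = 9 + 2 = 11, A[1][1] + B[1][0] = 2 + 8 = 10) = 10 (attained at k = 1)
  C[1][1] = min over k of (A[1][0] + B[0][1] = 9 + -2 = 7, A[1][1] + B[1][1] = 2 + 10 = 12) = 7 (attained at k = 0)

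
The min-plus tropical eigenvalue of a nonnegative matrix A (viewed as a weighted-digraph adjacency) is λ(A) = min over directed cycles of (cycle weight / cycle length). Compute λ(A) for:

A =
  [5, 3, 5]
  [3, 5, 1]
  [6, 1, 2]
λ(A) = 1

Enumerate directed cycles and compute their means (weight / length). Sample:
  cycle 0 → 0: weight = 5, length = 1, mean = 5/1 ≈ 5.000
  cycle 1 → 1: weight = 5, length = 1, mean = 5/1 ≈ 5.000
  cycle 2 → 2: weight = 2, length = 1, mean = 2/1 ≈ 2.000
  cycle 0 → 1 → 0: weight = 6, length = 2, mean = 6/2 ≈ 3.000
  cycle 0 → 2 → 0: weight = 11, length = 2, mean = 11/2 ≈ 5.500
  cycle 1 → 0 → 1: weight = 6, length = 2, mean = 6/2 ≈ 3.000
Minimum mean = 1.000, attained e.g. along the cycle 1 → 2 → 1 with weight 2 and length 2. So λ(A) = 2/2 = 1.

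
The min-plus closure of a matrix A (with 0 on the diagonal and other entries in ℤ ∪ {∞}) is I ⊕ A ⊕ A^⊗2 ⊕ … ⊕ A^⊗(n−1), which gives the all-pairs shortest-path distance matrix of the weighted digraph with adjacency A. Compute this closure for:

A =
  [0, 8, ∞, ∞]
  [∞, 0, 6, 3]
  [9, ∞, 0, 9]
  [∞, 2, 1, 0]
Closure =
  [0, 8, 12, 11]
  [13, 0, 4, 3]
  [9, 11, 0, 9]
  [10, 2, 1, 0]

This is the Floyd-Warshall all-pairs shortest-path computation. For each intermediate vertex k = 0, 1, …, 3, update dist[i][j] ← min(dist[i][j], dist[i][k] + dist[k][j]). The final matrix gives, for each (i, j), the minimum total weight of any directed path from i to j (possibly empty when i = j).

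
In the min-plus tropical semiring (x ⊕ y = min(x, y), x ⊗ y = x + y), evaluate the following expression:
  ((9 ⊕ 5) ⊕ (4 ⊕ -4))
((9 ⊕ 5) ⊕ (4 ⊕ -4)) = -4

Expand innermost to outermost. Recall ⊕ takes the minimum of its arguments and ⊗ takes their sum. Working out the expression ((9 ⊕ 5) ⊕ (4 ⊕ -4)) gives -4.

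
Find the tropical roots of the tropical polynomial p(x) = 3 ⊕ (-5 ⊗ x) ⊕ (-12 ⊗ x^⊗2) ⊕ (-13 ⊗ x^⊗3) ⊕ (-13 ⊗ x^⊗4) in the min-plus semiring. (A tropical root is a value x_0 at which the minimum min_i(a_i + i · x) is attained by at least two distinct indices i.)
Roots: {0, 1, 7, 8}

Each tropical root is a break point of the lower envelope of the lines y = a_i + i · x (there are 5 lines, with slopes 0, 1, ..., 4). Only the lines that attain the minimum somewhere contribute to roots; other lines are dominated. Here the surviving (envelope) indices are i = 4, i = 3, i = 2, i = 1, i = 0.
Intersections between consecutive envelope lines give the roots: for adjacent envelope indices i < j the intersection is x = (a_i − a_j) / (j − i). Reading off the sorted break points: {0, 1, 7, 8}.
Verification: at each break x_0, at least two indices attain the minimum of min_i(a_i + i · x_0).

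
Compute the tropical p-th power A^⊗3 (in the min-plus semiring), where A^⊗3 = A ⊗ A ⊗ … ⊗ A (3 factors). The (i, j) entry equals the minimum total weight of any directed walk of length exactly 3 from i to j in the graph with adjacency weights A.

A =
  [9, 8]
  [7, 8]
A^⊗3 =
  [23, 23]
  [22, 23]

Each entry (A^⊗3)_ij equals the minimum over all length-3 walks i = v_0 → v_1 → … → v_3 = j of Σ_t A[v_t][v_{t+1}]. For example, for (i, j) = (0, 1) we minimise over 4 possible intermediate vertex sequences; the minimum is 23, attained along the walk 0 → 1 → 0 → 1.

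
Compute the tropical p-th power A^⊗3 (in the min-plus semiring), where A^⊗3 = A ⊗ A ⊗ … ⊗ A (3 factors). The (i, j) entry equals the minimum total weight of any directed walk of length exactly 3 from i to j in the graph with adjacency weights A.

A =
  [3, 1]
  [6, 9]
A^⊗3 =
  [9, 7]
  [12, 10]

Each entry (A^⊗3)_ij equals the minimum over all length-3 walks i = v_0 → v_1 → … → v_3 = j of Σ_t A[v_t][v_{t+1}]. For example, for (i, j) = (0, 1) we minimise over 4 possible intermediate vertex sequences; the minimum is 7, attained along the walk 0 → 0 → 0 → 1.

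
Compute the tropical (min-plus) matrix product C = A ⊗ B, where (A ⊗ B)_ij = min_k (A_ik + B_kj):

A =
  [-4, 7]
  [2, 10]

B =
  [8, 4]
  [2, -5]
A ⊗ B =
  [4, 0]
  [10, 5]

Apply the min-plus product entry-by-entry:
  C[0][0] = min over k of (A[0][0] + B[0][0] = -4 + 8 = 4, A[0][1] + B[1][0] = 7 + 2 = 9) = 4 (attained at k = 0)
  C[0][1] = min over k of (A[0][0] + B[0][1] = -4 + 4 = 0, A[0][1] + B[1][1] = 7 + -5 = 2) = 0 (attained at k = 0)
  C[1][0] = min over k of (A[1][0] + B[0][0] = 2 + 8 = 10, A[1][1] + B[1][0] = 10 + 2 = 12) = 10 (attained at k = 0)
  C[1][1] = min over k of (A[1][0] + B[0][1] = 2 + 4 = 6, A[1][1] + B[1][1] = 10 + -5 = 5) = 5 (attained at k = 1)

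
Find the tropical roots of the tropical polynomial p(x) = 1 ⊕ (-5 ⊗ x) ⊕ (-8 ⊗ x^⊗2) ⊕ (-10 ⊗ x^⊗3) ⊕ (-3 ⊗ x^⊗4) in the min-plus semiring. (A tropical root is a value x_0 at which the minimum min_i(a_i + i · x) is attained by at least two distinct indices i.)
Roots: {-7, 2, 3, 6}

Each tropical root is a break point of the lower envelope of the lines y = a_i + i · x (there are 5 lines, with slopes 0, 1, ..., 4). Only the lines that attain the minimum somewhere contribute to roots; other lines are dominated. Here the surviving (envelope) indices are i = 4, i = 3, i = 2, i = 1, i = 0.
Intersections between consecutive envelope lines give the roots: for adjacent envelope indices i < j the intersection is x = (a_i − a_j) / (j − i). Reading off the sorted break points: {-7, 2, 3, 6}.
Verification: at each break x_0, at least two indices attain the minimum of min_i(a_i + i · x_0).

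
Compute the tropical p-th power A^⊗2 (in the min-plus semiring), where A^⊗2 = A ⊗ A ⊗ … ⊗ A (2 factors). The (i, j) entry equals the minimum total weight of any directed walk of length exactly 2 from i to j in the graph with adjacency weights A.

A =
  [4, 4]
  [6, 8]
A^⊗2 =
  [8, 8]
  [10, 10]

Each entry (A^⊗2)_ij equals the minimum over all length-2 walks i = v_0 → v_1 → … → v_2 = j of Σ_t A[v_t][v_{t+1}]. For example, for (i, j) = (0, 1) we minimise over 2 possible intermediate vertex sequences; the minimum is 8, attained along the walk 0 → 0 → 1.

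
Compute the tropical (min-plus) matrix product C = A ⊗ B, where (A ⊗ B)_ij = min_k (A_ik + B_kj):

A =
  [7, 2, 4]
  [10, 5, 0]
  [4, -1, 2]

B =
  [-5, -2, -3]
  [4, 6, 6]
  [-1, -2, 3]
A ⊗ B =
  [2, 2, 4]
  [-1, -2, 3]
  [-1, 0, 1]

Apply the min-plus product entry-by-entry:
  C[0][0] = min over k of (A[0][0] + B[0][0] = 7 + -5 = 2, A[0][1] + B[1][0] = 2 + 4 = 6, A[0][2] + B[2][0] = 4 + -1 = 3) = 2 (attained at k = 0)
  C[0][1] = min over k of (A[0][0] + B[0][1] = 7 + -2 = 5, A[0][1] + B[1][1] = 2 + 6 = 8, A[0][2] + B[2][1] = 4 + -2 = 2) = 2 (attained at k = 2)
  C[0][2] = min over k of (A[0][0] + B[0][2] = 7 + -3 = 4, A[0][1] + B[1][2] = 2 + 6 = 8, A[0][2] + B[2][2] = 4 + 3 = 7) = 4 (attained at k = 0)
  C[1][0] = min over k of (A[1][0] + B[0][0] = 10 + -5 = 5, A[1][1] + B[1][0] = 5 + 4 = 9, A[1][2] + B[2][0] = 0 + -1 = -1) = -1 (attained at k = 2)
  C[1][1] = min over k of (A[1][0] + B[0][1] = 10 + -2 = 8, A[1][1] + B[1][1] = 5 + 6 = 11, A[1][2] + B[2][1] = 0 + -2 = -2) = -2 (attained at k = 2)
  C[1][2] = min over k of (A[1][0] + B[0][2] = 10 + -3 = 7, A[1][1] + B[1][2] = 5 + 6 = 11, A[1][2] + B[2][2] = 0 + 3 = 3) = 3 (attained at k = 2)
  C[2][0] = min over k of (A[2][0] + B[0][0] = 4 + -5 = -1, A[2][1] + B[1][0] = -1 + 4 = 3, A[2][2] + B[2][0] = 2 + -1 = 1) = -1 (attained at k = 0)
  C[2][1] = min over k of (A[2][0] + B[0][1] = 4 + -2 = 2, A[2][1] + B[1][1] = -1 + 6 = 5, A[2][2] + B[2][1] = 2 + -2 = 0) = 0 (attained at k = 2)
  C[2][2] = min over k of (A[2][0] + B[0][2] = 4 + -3 = 1, A[2][1] + B[1][2] = -1 + 6 = 5, A[2][2] + B[2][2] = 2 + 3 = 5) = 1 (attained at k = 0)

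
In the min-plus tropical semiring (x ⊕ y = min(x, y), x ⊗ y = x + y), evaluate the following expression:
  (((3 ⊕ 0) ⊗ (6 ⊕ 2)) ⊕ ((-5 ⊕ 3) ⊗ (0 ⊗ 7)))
(((3 ⊕ 0) ⊗ (6 ⊕ 2)) ⊕ ((-5 ⊕ 3) ⊗ (0 ⊗ 7))) = 2

Expand innermost to outermost. Recall ⊕ takes the minimum of its arguments and ⊗ takes their sum. Working out the expression (((3 ⊕ 0) ⊗ (6 ⊕ 2)) ⊕ ((-5 ⊕ 3) ⊗ (0 ⊗ 7))) gives 2.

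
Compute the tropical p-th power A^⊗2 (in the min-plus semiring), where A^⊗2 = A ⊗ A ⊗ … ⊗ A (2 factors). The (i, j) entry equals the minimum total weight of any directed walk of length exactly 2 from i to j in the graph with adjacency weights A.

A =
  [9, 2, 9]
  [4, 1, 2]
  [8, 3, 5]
A^⊗2 =
  [6, 3, 4]
  [5, 2, 3]
  [7, 4, 5]

Each entry (A^⊗2)_ij equals the minimum over all length-2 walks i = v_0 → v_1 → … → v_2 = j of Σ_t A[v_t][v_{t+1}]. For example, for (i, j) = (0, 2) we minimise over 3 possible intermediate vertex sequences; the minimum is 4, attained along the walk 0 → 1 → 2.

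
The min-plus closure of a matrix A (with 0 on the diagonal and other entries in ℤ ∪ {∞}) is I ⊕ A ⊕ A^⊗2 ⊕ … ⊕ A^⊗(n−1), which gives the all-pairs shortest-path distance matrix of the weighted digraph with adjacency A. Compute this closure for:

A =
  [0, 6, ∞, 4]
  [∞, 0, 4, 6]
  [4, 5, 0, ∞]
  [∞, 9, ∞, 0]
Closure =
  [0, 6, 10, 4]
  [8, 0, 4, 6]
  [4, 5, 0, 8]
  [17, 9, 13, 0]

This is the Floyd-Warshall all-pairs shortest-path computation. For each intermediate vertex k = 0, 1, …, 3, update dist[i][j] ← min(dist[i][j], dist[i][k] + dist[k][j]). The final matrix gives, for each (i, j), the minimum total weight of any directed path from i to j (possibly empty when i = j).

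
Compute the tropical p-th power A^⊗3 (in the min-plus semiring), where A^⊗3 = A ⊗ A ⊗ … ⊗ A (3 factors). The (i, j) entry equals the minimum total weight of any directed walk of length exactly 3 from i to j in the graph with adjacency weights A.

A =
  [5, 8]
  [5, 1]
A^⊗3 =
  [14, 10]
  [7, 3]

Each entry (A^⊗3)_ij equals the minimum over all length-3 walks i = v_0 → v_1 → … → v_3 = j of Σ_t A[v_t][v_{t+1}]. For example, for (i, j) = (0, 1) we minimise over 4 possible intermediate vertex sequences; the minimum is 10, attained along the walk 0 → 1 → 1 → 1.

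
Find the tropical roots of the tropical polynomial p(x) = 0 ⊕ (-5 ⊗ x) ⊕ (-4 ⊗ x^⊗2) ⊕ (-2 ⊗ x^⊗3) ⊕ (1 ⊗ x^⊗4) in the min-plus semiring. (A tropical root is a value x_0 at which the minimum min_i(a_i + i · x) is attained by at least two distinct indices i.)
Roots: {-3, -2, -1, 5}

Each tropical root is a break point of the lower envelope of the lines y = a_i + i · x (there are 5 lines, with slopes 0, 1, ..., 4). Only the lines that attain the minimum somewhere contribute to roots; other lines are dominated. Here the surviving (envelope) indices are i = 4, i = 3, i = 2, i = 1, i = 0.
Intersections between consecutive envelope lines give the roots: for adjacent envelope indices i < j the intersection is x = (a_i − a_j) / (j − i). Reading off the sorted break points: {-3, -2, -1, 5}.
Verification: at each break x_0, at least two indices attain the minimum of min_i(a_i + i · x_0).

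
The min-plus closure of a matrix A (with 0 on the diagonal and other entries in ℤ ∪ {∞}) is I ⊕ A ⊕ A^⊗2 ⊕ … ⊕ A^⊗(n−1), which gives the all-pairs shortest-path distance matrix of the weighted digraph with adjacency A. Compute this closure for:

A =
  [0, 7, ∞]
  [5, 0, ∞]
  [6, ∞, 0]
Closure =
  [0, 7, ∞]
  [5, 0, ∞]
  [6, 13, 0]

This is the Floyd-Warshall all-pairs shortest-path computation. For each intermediate vertex k = 0, 1, …, 2, update dist[i][j] ← min(dist[i][j], dist[i][k] + dist[k][j]). The final matrix gives, for each (i, j), the minimum total weight of any directed path from i to j (possibly empty when i = j).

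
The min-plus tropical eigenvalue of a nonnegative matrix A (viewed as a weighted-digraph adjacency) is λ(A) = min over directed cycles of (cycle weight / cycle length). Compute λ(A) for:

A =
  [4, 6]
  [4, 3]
λ(A) = 3

Enumerate directed cycles and compute their means (weight / length). Sample:
  cycle 0 → 0: weight = 4, length = 1, mean = 4/1 ≈ 4.000
  cycle 1 → 1: weight = 3, length = 1, mean = 3/1 ≈ 3.000
  cycle 0 → 1 → 0: weight = 10, length = 2, mean = 10/2 ≈ 5.000
  cycle 1 → 0 → 1: weight = 10, length = 2, mean = 10/2 ≈ 5.000
Minimum mean = 3.000, attained e.g. along the cycle 1 → 1 with weight 3 and length 1. So λ(A) = 3/1 = 3.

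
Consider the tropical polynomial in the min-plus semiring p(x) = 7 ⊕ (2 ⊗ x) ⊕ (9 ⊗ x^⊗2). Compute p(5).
p(5) = 7

A tropical monomial a ⊗ x^⊗i evaluates to a + i · x. Evaluating each term at x = 5:
  Term 0 contributes 7 + 0 · 5 = 7
  Term 1 contributes 2 + 1 · 5 = 7
  Term 2 contributes 9 + 2 · 5 = 19
p(5) = ⊕ of these = min[7, 7, 19] = 7.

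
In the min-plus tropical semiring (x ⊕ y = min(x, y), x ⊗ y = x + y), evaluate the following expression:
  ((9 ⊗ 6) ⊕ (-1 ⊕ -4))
((9 ⊗ 6) ⊕ (-1 ⊕ -4)) = -4

Expand innermost to outermost. Recall ⊕ takes the minimum of its arguments and ⊗ takes their sum. Working out the expression ((9 ⊗ 6) ⊕ (-1 ⊕ -4)) gives -4.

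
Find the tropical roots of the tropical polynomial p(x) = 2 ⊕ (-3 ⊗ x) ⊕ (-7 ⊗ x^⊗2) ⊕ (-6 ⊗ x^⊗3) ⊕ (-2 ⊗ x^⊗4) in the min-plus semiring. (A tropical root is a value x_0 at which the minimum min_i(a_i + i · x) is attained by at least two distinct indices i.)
Roots: {-4, -1, 4, 5}

Each tropical root is a break point of the lower envelope of the lines y = a_i + i · x (there are 5 lines, with slopes 0, 1, ..., 4). Only the lines that attain the minimum somewhere contribute to roots; other lines are dominated. Here the surviving (envelope) indices are i = 4, i = 3, i = 2, i = 1, i = 0.
Intersections between consecutive envelope lines give the roots: for adjacent envelope indices i < j the intersection is x = (a_i − a_j) / (j − i). Reading off the sorted break points: {-4, -1, 4, 5}.
Verification: at each break x_0, at least two indices attain the minimum of min_i(a_i + i · x_0).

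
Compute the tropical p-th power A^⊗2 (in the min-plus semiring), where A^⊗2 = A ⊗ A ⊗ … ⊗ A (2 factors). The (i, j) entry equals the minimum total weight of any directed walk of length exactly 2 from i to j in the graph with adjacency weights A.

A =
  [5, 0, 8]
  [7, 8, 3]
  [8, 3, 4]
A^⊗2 =
  [7, 5, 3]
  [11, 6, 7]
  [10, 7, 6]

Each entry (A^⊗2)_ij equals the minimum over all length-2 walks i = v_0 → v_1 → … → v_2 = j of Σ_t A[v_t][v_{t+1}]. For example, for (i, j) = (0, 2) we minimise over 3 possible intermediate vertex sequences; the minimum is 3, attained along the walk 0 → 1 → 2.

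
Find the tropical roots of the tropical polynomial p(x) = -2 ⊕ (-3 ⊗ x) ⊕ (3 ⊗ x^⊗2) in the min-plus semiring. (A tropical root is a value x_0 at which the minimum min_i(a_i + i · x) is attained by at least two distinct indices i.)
Roots: {-6, 1}

Each tropical root is a break point of the lower envelope of the lines y = a_i + i · x (there are 3 lines, with slopes 0, 1, ..., 2). Only the lines that attain the minimum somewhere contribute to roots; other lines are dominated. Here the surviving (envelope) indices are i = 2, i = 1, i = 0.
Intersections between consecutive envelope lines give the roots: for adjacent envelope indices i < j the intersection is x = (a_i − a_j) / (j − i). Reading off the sorted break points: {-6, 1}.
Verification: at each break x_0, at least two indices attain the minimum of min_i(a_i + i · x_0).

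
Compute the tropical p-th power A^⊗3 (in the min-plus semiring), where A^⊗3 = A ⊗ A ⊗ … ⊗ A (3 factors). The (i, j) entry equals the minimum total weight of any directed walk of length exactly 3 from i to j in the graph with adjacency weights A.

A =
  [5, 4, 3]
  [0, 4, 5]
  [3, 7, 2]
A^⊗3 =
  [8, 8, 7]
  [4, 8, 5]
  [7, 9, 6]

Each entry (A^⊗3)_ij equals the minimum over all length-3 walks i = v_0 → v_1 → … → v_3 = j of Σ_t A[v_t][v_{t+1}]. For example, for (i, j) = (0, 2) we minimise over 9 possible intermediate vertex sequences; the minimum is 7, attained along the walk 0 → 1 → 0 → 2.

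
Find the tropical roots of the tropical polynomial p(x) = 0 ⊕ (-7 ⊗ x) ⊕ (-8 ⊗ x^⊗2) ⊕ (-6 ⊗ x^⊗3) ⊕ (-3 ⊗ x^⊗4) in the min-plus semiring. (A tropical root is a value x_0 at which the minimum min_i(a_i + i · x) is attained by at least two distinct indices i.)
Roots: {-3, -2, 1, 7}

Each tropical root is a break point of the lower envelope of the lines y = a_i + i · x (there are 5 lines, with slopes 0, 1, ..., 4). Only the lines that attain the minimum somewhere contribute to roots; other lines are dominated. Here the surviving (envelope) indices are i = 4, i = 3, i = 2, i = 1, i = 0.
Intersections between consecutive envelope lines give the roots: for adjacent envelope indices i < j the intersection is x = (a_i − a_j) / (j − i). Reading off the sorted break points: {-3, -2, 1, 7}.
Verification: at each break x_0, at least two indices attain the minimum of min_i(a_i + i · x_0).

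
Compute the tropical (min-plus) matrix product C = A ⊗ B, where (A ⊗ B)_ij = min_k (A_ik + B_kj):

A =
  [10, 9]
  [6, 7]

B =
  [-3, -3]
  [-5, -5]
A ⊗ B =
  [4, 4]
  [2, 2]

Apply the min-plus product entry-by-entry:
  C[0][0] = min over k of (A[0][0] + B[0][0] = 10 + -3 = 7, A[0][1] + B[1][0] = 9 + -5 = 4) = 4 (attained at k = 1)
  C[0][1] = min over k of (A[0][0] + B[0][1] = 10 + -3 = 7, A[0][1] + B[1][1] = 9 + -5 = 4) = 4 (attained at k = 1)
  C[1][0] = min over k of (A[1][0] + B[0][0] = 6 + -3 = 3, A[1][1] + B[1][0] = 7 + -5 = 2) = 2 (attained at k = 1)
  C[1][1] = min over k of (A[1][0] + B[0][1] = 6 + -3 = 3, A[1][1] + B[1][1] = 7 + -5 = 2) = 2 (attained at k = 1)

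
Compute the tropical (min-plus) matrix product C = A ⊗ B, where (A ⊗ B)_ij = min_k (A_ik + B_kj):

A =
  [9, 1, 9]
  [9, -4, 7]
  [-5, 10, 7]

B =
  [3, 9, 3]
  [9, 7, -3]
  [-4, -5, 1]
A ⊗ B =
  [5, 4, -2]
  [3, 2, -7]
  [-2, 2, -2]

Apply the min-plus product entry-by-entry:
  C[0][0] = min over k of (A[0][0] + B[0][0] = 9 + 3 = 12, A[0][1] + B[1][0] = 1 + 9 = 10, A[0][2] + B[2][0] = 9 + -4 = 5) = 5 (attained at k = 2)
  C[0][1] = min over k of (A[0][0] + B[0][1] = 9 + 9 = 18, A[0][1] + B[1][1] = 1 + 7 = 8, A[0][2] + B[2][1] = 9 + -5 = 4) = 4 (attained at k = 2)
  C[0][2] = min over k of (A[0][0] + B[0][2] = 9 + 3 = 12, A[0][1] + B[1][2] = 1 + -3 = -2, A[0][2] + B[2][2] = 9 + 1 = 10) = -2 (attained at k = 1)
  C[1][0] = min over k of (A[1][0] + B[0][0] = 9 + 3 = 12, A[1][1] + B[1][0] = -4 + 9 = 5, A[1][2] + B[2][0] = 7 + -4 = 3) = 3 (attained at k = 2)
  C[1][1] = min over k of (A[1][0] + B[0][1] = 9 + 9 = 18, A[1][1] + B[1][1] = -4 + 7 = 3, A[1][2] + B[2][1] = 7 + -5 = 2) = 2 (attained at k = 2)
  C[1][2] = min over k of (A[1][0] + B[0][2] = 9 + 3 = 12, A[1][1] + B[1][2] = -4 + -3 = -7, A[1][2] + B[2][2] = 7 + 1 = 8) = -7 (attained at k = 1)
  C[2][0] = min over k of (A[2][0] + B[0][0] = -5 + 3 = -2, A[2][1] + B[1][0] = 10 + 9 = 19, A[2][2] + B[2][0] = 7 + -4 = 3) = -2 (attained at k = 0)
  C[2][1] = min over k of (A[2][0] + B[0][1] = -5 + 9 = 4, A[2][1] + B[1][1] = 10 + 7 = 17, A[2][2] + B[2][1] = 7 + -5 = 2) = 2 (attained at k = 2)
  C[2][2] = min over k of (A[2][0] + B[0][2] = -5 + 3 = -2, A[2][1] + B[1][2] = 10 + -3 = 7, A[2][2] + B[2][2] = 7 + 1 = 8) = -2 (attained at k = 0)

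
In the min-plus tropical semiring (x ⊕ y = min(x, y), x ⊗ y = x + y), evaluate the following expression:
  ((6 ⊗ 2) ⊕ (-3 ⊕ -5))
((6 ⊗ 2) ⊕ (-3 ⊕ -5)) = -5

Expand innermost to outermost. Recall ⊕ takes the minimum of its arguments and ⊗ takes their sum. Working out the expression ((6 ⊗ 2) ⊕ (-3 ⊕ -5)) gives -5.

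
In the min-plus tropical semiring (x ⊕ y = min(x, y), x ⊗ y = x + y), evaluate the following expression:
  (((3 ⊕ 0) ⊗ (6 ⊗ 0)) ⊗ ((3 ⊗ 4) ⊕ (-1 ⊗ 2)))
(((3 ⊕ 0) ⊗ (6 ⊗ 0)) ⊗ ((3 ⊗ 4) ⊕ (-1 ⊗ 2))) = 7

Expand innermost to outermost. Recall ⊕ takes the minimum of its arguments and ⊗ takes their sum. Working out the expression (((3 ⊕ 0) ⊗ (6 ⊗ 0)) ⊗ ((3 ⊗ 4) ⊕ (-1 ⊗ 2))) gives 7.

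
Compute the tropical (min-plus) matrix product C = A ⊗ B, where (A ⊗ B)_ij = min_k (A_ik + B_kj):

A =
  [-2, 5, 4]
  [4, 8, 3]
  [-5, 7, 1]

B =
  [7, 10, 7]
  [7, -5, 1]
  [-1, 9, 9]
A ⊗ B =
  [3, 0, 5]
  [2, 3, 9]
  [0, 2, 2]

Apply the min-plus product entry-by-entry:
  C[0][0] = min over k of (A[0][0] + B[0][0] = -2 + 7 = 5, A[0][1] + B[1][0] = 5 + 7 = 12, A[0][2] + B[2][0] = 4 + -1 = 3) = 3 (attained at k = 2)
  C[0][1] = min over k of (A[0][0] + B[0][1] = -2 + 10 = 8, A[0][1] + B[1][1] = 5 + -5 = 0, A[0][2] + B[2][1] = 4 + 9 = 13) = 0 (attained at k = 1)
  C[0][2] = min over k of (A[0][0] + B[0][2] = -2 + 7 = 5, A[0][1] + B[1][2] = 5 + 1 = 6, A[0][2] + B[2][2] = 4 + 9 = 13) = 5 (attained at k = 0)
  C[1][0] = min over k of (A[1][0] + B[0][0] = 4 + 7 = 11, A[1][1] + B[1][0] = 8 + 7 = 15, A[1][2] + B[2][0] = 3 + -1 = 2) = 2 (attained at k = 2)
  C[1][1] = min over k of (A[1][0] + B[0][1] = 4 + 10 = 14, A[1][1] + B[1][1] = 8 + -5 = 3, A[1][2] + B[2][1] = 3 + 9 = 12) = 3 (attained at k = 1)
  C[1][2] = min over k of (A[1][0] + B[0][2] = 4 + 7 = 11, A[1][1] + B[1][2] = 8 + 1 = 9, A[1][2] + B[2][2] = 3 + 9 = 12) = 9 (attained at k = 1)
  C[2][0] = min over k of (A[2][0] + B[0][0] = -5 + 7 = 2, A[2][1] + B[1][0] = 7 + 7 = 14, A[2][2] + B[2][0] = 1 + -1 = 0) = 0 (attained at k = 2)
  C[2][1] = min over k of (A[2][0] + B[0][1] = -5 + 10 = 5, A[2][1] + B[1][1] = 7 + -5 = 2, A[2][2] + B[2][1] = 1 + 9 = 10) = 2 (attained at k = 1)
  C[2][2] = min over k of (A[2][0] + B[0][2] = -5 + 7 = 2, A[2][1] + B[1][2] = 7 + 1 = 8, A[2][2] + B[2][2] = 1 + 9 = 10) = 2 (attained at k = 0)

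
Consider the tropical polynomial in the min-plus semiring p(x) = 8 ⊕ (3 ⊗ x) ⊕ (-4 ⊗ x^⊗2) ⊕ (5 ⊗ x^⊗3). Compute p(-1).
p(-1) = -6

A tropical monomial a ⊗ x^⊗i evaluates to a + i · x. Evaluating each term at x = -1:
  Term 0 contributes 8 + 0 · -1 = 8
  Term 1 contributes 3 + 1 · -1 = 2
  Term 2 contributes -4 + 2 · -1 = -6
  Term 3 contributes 5 + 3 · -1 = 2
p(-1) = ⊕ of these = min[8, 2, -6, 2] = -6.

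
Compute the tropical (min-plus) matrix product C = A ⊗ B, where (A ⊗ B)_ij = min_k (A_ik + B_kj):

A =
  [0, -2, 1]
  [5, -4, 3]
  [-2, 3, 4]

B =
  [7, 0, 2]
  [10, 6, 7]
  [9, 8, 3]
A ⊗ B =
  [7, 0, 2]
  [6, 2, 3]
  [5, -2, 0]

Apply the min-plus product entry-by-entry:
  C[0][0] = min over k of (A[0][0] + B[0][0] = 0 + 7 = 7, A[0][1] + B[1][0] = -2 + 10 = 8, A[0][2] + B[2][0] = 1 + 9 = 10) = 7 (attained at k = 0)
  C[0][1] = min over k of (A[0][0] + B[0][1] = 0 + 0 = 0, A[0][1] + B[1][1] = -2 + 6 = 4, A[0][2] + B[2][1] = 1 + 8 = 9) = 0 (attained at k = 0)
  C[0][2] = min over k of (A[0][0] + B[0][2] = 0 + 2 = 2, A[0][1] + B[1][2] = -2 + 7 = 5, A[0][2] + B[2][2] = 1 + 3 = 4) = 2 (attained at k = 0)
  C[1][0] = min over k of (A[1][0] + B[0][0] = 5 + 7 = 12, A[1][1] + B[1][0] = -4 + 10 = 6, A[1][2] + B[2][0] = 3 + 9 = 12) = 6 (attained at k = 1)
  C[1][1] = min over k of (A[1][0] + B[0][1] = 5 + 0 = 5, A[1][1] + B[1][1] = -4 + 6 = 2, A[1][2] + B[2][1] = 3 + 8 = 11) = 2 (attained at k = 1)
  C[1][2] = min over k of (A[1][0] + B[0][2] = 5 + 2 = 7, A[1][1] + B[1][2] = -4 + 7 = 3, A[1][2] + B[2][2] = 3 + 3 = 6) = 3 (attained at k = 1)
  C[2][0] = min over k of (A[2][0] + B[0][0] = -2 + 7 = 5, A[2][1] + B[1][0] = 3 + 10 = 13, A[2][2] + B[2][0] = 4 + 9 = 13) = 5 (attained at k = 0)
  C[2][1] = min over k of (A[2][0] + B[0][1] = -2 + 0 = -2, A[2][1] + B[1][1] = 3 + 6 = 9, A[2][2] + B[2][1] = 4 + 8 = 12) = -2 (attained at k = 0)
  C[2][2] = min over k of (A[2][0] + B[0][2] = -2 + 2 = 0, A[2][1] + B[1][2] = 3 + 7 = 10, A[2][2] + B[2][2] = 4 + 3 = 7) = 0 (attained at k = 0)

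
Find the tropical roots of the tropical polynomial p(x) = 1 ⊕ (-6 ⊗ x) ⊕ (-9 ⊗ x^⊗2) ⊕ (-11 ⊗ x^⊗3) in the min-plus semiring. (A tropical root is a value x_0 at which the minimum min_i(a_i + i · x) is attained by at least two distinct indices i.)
Roots: {2, 3, 7}

Each tropical root is a break point of the lower envelope of the lines y = a_i + i · x (there are 4 lines, with slopes 0, 1, ..., 3). Only the lines that attain the minimum somewhere contribute to roots; other lines are dominated. Here the surviving (envelope) indices are i = 3, i = 2, i = 1, i = 0.
Intersections between consecutive envelope lines give the roots: for adjacent envelope indices i < j the intersection is x = (a_i − a_j) / (j − i). Reading off the sorted break points: {2, 3, 7}.
Verification: at each break x_0, at least two indices attain the minimum of min_i(a_i + i · x_0).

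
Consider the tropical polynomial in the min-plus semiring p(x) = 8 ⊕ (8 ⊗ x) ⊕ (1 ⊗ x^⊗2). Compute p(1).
p(1) = 3

A tropical monomial a ⊗ x^⊗i evaluates to a + i · x. Evaluating each term at x = 1:
  Term 0 contributes 8 + 0 · 1 = 8
  Term 1 contributes 8 + 1 · 1 = 9
  Term 2 contributes 1 + 2 · 1 = 3
p(1) = ⊕ of these = min[8, 9, 3] = 3.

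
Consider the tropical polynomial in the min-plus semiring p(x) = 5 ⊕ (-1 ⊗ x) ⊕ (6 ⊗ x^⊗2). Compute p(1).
p(1) = 0

A tropical monomial a ⊗ x^⊗i evaluates to a + i · x. Evaluating each term at x = 1:
  Term 0 contributes 5 + 0 · 1 = 5
  Term 1 contributes -1 + 1 · 1 = 0
  Term 2 contributes 6 + 2 · 1 = 8
p(1) = ⊕ of these = min[5, 0, 8] = 0.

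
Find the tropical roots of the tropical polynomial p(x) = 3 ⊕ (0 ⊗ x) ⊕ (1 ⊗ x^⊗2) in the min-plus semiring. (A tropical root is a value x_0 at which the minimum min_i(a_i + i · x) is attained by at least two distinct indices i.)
Roots: {-1, 3}

Each tropical root is a break point of the lower envelope of the lines y = a_i + i · x (there are 3 lines, with slopes 0, 1, ..., 2). Only the lines that attain the minimum somewhere contribute to roots; other lines are dominated. Here the surviving (envelope) indices are i = 2, i = 1, i = 0.
Intersections between consecutive envelope lines give the roots: for adjacent envelope indices i < j the intersection is x = (a_i − a_j) / (j − i). Reading off the sorted break points: {-1, 3}.
Verification: at each break x_0, at least two indices attain the minimum of min_i(a_i + i · x_0).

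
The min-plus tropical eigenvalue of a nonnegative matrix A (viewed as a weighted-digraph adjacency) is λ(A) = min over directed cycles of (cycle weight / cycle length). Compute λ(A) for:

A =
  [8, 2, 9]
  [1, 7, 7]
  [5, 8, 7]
λ(A) = 3/2

Enumerate directed cycles and compute their means (weight / length). Sample:
  cycle 0 → 0: weight = 8, length = 1, mean = 8/1 ≈ 8.000
  cycle 1 → 1: weight = 7, length = 1, mean = 7/1 ≈ 7.000
  cycle 2 → 2: weight = 7, length = 1, mean = 7/1 ≈ 7.000
  cycle 0 → 1 → 0: weight = 3, length = 2, mean = 3/2 ≈ 1.500
  cycle 0 → 2 → 0: weight = 14, length = 2, mean = 14/2 ≈ 7.000
  cycle 1 → 0 → 1: weight = 3, length = 2, mean = 3/2 ≈ 1.500
Minimum mean = 1.500, attained e.g. along the cycle 0 → 1 → 0 with weight 3 and length 2. So λ(A) = 3/2 = 3/2.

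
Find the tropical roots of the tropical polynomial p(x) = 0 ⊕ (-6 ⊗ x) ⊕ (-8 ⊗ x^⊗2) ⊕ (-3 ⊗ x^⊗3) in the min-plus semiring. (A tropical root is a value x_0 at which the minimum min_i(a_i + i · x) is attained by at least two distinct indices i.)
Roots: {-5, 2, 6}

Each tropical root is a break point of the lower envelope of the lines y = a_i + i · x (there are 4 lines, with slopes 0, 1, ..., 3). Only the lines that attain the minimum somewhere contribute to roots; other lines are dominated. Here the surviving (envelope) indices are i = 3, i = 2, i = 1, i = 0.
Intersections between consecutive envelope lines give the roots: for adjacent envelope indices i < j the intersection is x = (a_i − a_j) / (j − i). Reading off the sorted break points: {-5, 2, 6}.
Verification: at each break x_0, at least two indices attain the minimum of min_i(a_i + i · x_0).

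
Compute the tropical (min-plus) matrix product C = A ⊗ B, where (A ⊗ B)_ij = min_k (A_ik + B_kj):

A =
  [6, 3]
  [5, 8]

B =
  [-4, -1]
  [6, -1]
A ⊗ B =
  [2, 2]
  [1, 4]

Apply the min-plus product entry-by-entry:
  C[0][0] = min over k of (A[0][0] + B[0][0] = 6 + -4 = 2, A[0][1] + B[1][0] = 3 + 6 = 9) = 2 (attained at k = 0)
  C[0][1] = min over k of (A[0][0] + B[0][1] = 6 + -1 = 5, A[0][1] + B[1][1] = 3 + -1 = 2) = 2 (attained at k = 1)
  C[1][0] = min over k of (A[1][0] + B[0][0] = 5 + -4 = 1, A[1][1] + B[1][0] = 8 + 6 = 14) = 1 (attained at k = 0)
  C[1][1] = min over k of (A[1][0] + B[0][1] = 5 + -1 = 4, A[1][1] + B[1][1] = 8 + -1 = 7) = 4 (attained at k = 0)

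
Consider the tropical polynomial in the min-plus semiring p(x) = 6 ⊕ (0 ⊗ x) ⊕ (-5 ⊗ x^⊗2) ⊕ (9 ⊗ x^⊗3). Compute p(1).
p(1) = -3

A tropical monomial a ⊗ x^⊗i evaluates to a + i · x. Evaluating each term at x = 1:
  Term 0 contributes 6 + 0 · 1 = 6
  Term 1 contributes 0 + 1 · 1 = 1
  Term 2 contributes -5 + 2 · 1 = -3
  Term 3 contributes 9 + 3 · 1 = 12
p(1) = ⊕ of these = min[6, 1, -3, 12] = -3.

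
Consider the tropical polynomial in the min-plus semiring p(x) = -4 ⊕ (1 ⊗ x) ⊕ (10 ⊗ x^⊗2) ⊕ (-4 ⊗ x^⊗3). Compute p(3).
p(3) = -4

A tropical monomial a ⊗ x^⊗i evaluates to a + i · x. Evaluating each term at x = 3:
  Term 0 contributes -4 + 0 · 3 = -4
  Term 1 contributes 1 + 1 · 3 = 4
  Term 2 contributes 10 + 2 · 3 = 16
  Term 3 contributes -4 + 3 · 3 = 5
p(3) = ⊕ of these = min[-4, 4, 16, 5] = -4.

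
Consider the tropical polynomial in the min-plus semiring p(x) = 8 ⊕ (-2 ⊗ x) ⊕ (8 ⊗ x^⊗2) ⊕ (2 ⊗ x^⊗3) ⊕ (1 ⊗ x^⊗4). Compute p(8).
p(8) = 6

A tropical monomial a ⊗ x^⊗i evaluates to a + i · x. Evaluating each term at x = 8:
  Term 0 contributes 8 + 0 · 8 = 8
  Term 1 contributes -2 + 1 · 8 = 6
  Term 2 contributes 8 + 2 · 8 = 24
  Term 3 contributes 2 + 3 · 8 = 26
  Term 4 contributes 1 + 4 · 8 = 33
p(8) = ⊕ of these = min[8, 6, 24, 26, 33] = 6.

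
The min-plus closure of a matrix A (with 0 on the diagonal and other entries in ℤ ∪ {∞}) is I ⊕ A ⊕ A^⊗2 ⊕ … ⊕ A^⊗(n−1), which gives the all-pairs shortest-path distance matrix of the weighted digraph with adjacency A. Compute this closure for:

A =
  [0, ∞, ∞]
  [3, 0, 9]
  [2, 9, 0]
Closure =
  [0, ∞, ∞]
  [3, 0, 9]
  [2, 9, 0]

This is the Floyd-Warshall all-pairs shortest-path computation. For each intermediate vertex k = 0, 1, …, 2, update dist[i][j] ← min(dist[i][j], dist[i][k] + dist[k][j]). The final matrix gives, for each (i, j), the minimum total weight of any directed path from i to j (possibly empty when i = j).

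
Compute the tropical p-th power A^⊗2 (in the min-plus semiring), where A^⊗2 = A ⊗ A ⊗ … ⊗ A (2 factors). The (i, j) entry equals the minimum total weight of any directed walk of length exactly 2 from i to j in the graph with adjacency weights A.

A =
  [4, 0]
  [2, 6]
A^⊗2 =
  [2, 4]
  [6, 2]

Each entry (A^⊗2)_ij equals the minimum over all length-2 walks i = v_0 → v_1 → … → v_2 = j of Σ_t A[v_t][v_{t+1}]. For example, for (i, j) = (0, 1) we minimise over 2 possible intermediate vertex sequences; the minimum is 4, attained along the walk 0 → 0 → 1.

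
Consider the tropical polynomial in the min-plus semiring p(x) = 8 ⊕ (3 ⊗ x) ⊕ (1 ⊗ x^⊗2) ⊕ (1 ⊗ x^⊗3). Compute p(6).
p(6) = 8

A tropical monomial a ⊗ x^⊗i evaluates to a + i · x. Evaluating each term at x = 6:
  Term 0 contributes 8 + 0 · 6 = 8
  Term 1 contributes 3 + 1 · 6 = 9
  Term 2 contributes 1 + 2 · 6 = 13
  Term 3 contributes 1 + 3 · 6 = 19
p(6) = ⊕ of these = min[8, 9, 13, 19] = 8.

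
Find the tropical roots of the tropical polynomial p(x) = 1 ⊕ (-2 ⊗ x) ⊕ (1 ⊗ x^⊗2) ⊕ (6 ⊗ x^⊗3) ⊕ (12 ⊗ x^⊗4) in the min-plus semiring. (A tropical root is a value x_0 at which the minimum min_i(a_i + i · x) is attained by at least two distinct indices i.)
Roots: {-6, -5, -3, 3}

Each tropical root is a break point of the lower envelope of the lines y = a_i + i · x (there are 5 lines, with slopes 0, 1, ..., 4). Only the lines that attain the minimum somewhere contribute to roots; other lines are dominated. Here the surviving (envelope) indices are i = 4, i = 3, i = 2, i = 1, i = 0.
Intersections between consecutive envelope lines give the roots: for adjacent envelope indices i < j the intersection is x = (a_i − a_j) / (j − i). Reading off the sorted break points: {-6, -5, -3, 3}.
Verification: at each break x_0, at least two indices attain the minimum of min_i(a_i + i · x_0).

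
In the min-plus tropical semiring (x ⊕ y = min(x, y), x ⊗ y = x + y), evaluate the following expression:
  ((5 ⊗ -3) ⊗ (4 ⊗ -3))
((5 ⊗ -3) ⊗ (4 ⊗ -3)) = 3

Expand innermost to outermost. Recall ⊕ takes the minimum of its arguments and ⊗ takes their sum. Working out the expression ((5 ⊗ -3) ⊗ (4 ⊗ -3)) gives 3.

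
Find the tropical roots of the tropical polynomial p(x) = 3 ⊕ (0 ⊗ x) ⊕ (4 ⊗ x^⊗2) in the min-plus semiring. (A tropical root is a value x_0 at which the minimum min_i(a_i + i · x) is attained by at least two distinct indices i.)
Roots: {-4, 3}

Each tropical root is a break point of the lower envelope of the lines y = a_i + i · x (there are 3 lines, with slopes 0, 1, ..., 2). Only the lines that attain the minimum somewhere contribute to roots; other lines are dominated. Here the surviving (envelope) indices are i = 2, i = 1, i = 0.
Intersections between consecutive envelope lines give the roots: for adjacent envelope indices i < j the intersection is x = (a_i − a_j) / (j − i). Reading off the sorted break points: {-4, 3}.
Verification: at each break x_0, at least two indices attain the minimum of min_i(a_i + i · x_0).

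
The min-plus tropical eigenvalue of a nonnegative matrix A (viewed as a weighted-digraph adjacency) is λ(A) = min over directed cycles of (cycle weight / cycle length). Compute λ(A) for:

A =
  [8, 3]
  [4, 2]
λ(A) = 2

Enumerate directed cycles and compute their means (weight / length). Sample:
  cycle 0 → 0: weight = 8, length = 1, mean = 8/1 ≈ 8.000
  cycle 1 → 1: weight = 2, length = 1, mean = 2/1 ≈ 2.000
  cycle 0 → 1 → 0: weight = 7, length = 2, mean = 7/2 ≈ 3.500
  cycle 1 → 0 → 1: weight = 7, length = 2, mean = 7/2 ≈ 3.500
Minimum mean = 2.000, attained e.g. along the cycle 1 → 1 with weight 2 and length 1. So λ(A) = 2/1 = 2.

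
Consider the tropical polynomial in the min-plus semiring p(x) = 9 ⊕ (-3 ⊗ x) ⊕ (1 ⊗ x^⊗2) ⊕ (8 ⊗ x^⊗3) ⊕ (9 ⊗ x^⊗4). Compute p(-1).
p(-1) = -4

A tropical monomial a ⊗ x^⊗i evaluates to a + i · x. Evaluating each term at x = -1:
  Term 0 contributes 9 + 0 · -1 = 9
  Term 1 contributes -3 + 1 · -1 = -4
  Term 2 contributes 1 + 2 · -1 = -1
  Term 3 contributes 8 + 3 · -1 = 5
  Term 4 contributes 9 + 4 · -1 = 5
p(-1) = ⊕ of these = min[9, -4, -1, 5, 5] = -4.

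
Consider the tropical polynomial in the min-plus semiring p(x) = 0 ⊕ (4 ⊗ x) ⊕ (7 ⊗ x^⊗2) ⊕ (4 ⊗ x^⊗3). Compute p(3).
p(3) = 0

A tropical monomial a ⊗ x^⊗i evaluates to a + i · x. Evaluating each term at x = 3:
  Term 0 contributes 0 + 0 · 3 = 0
  Term 1 contributes 4 + 1 · 3 = 7
  Term 2 contributes 7 + 2 · 3 = 13
  Term 3 contributes 4 + 3 · 3 = 13
p(3) = ⊕ of these = min[0, 7, 13, 13] = 0.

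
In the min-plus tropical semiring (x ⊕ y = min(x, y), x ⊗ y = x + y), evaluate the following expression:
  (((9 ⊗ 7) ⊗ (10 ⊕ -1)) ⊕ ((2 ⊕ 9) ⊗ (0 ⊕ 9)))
(((9 ⊗ 7) ⊗ (10 ⊕ -1)) ⊕ ((2 ⊕ 9) ⊗ (0 ⊕ 9))) = 2

Expand innermost to outermost. Recall ⊕ takes the minimum of its arguments and ⊗ takes their sum. Working out the expression (((9 ⊗ 7) ⊗ (10 ⊕ -1)) ⊕ ((2 ⊕ 9) ⊗ (0 ⊕ 9))) gives 2.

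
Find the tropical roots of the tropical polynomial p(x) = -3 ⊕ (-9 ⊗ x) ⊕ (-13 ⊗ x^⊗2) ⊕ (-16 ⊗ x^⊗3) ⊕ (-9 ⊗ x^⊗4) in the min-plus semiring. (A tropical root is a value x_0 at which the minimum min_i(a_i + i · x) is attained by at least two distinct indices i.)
Roots: {-7, 3, 4, 6}

Each tropical root is a break point of the lower envelope of the lines y = a_i + i · x (there are 5 lines, with slopes 0, 1, ..., 4). Only the lines that attain the minimum somewhere contribute to roots; other lines are dominated. Here the surviving (envelope) indices are i = 4, i = 3, i = 2, i = 1, i = 0.
Intersections between consecutive envelope lines give the roots: for adjacent envelope indices i < j the intersection is x = (a_i − a_j) / (j − i). Reading off the sorted break points: {-7, 3, 4, 6}.
Verification: at each break x_0, at least two indices attain the minimum of min_i(a_i + i · x_0).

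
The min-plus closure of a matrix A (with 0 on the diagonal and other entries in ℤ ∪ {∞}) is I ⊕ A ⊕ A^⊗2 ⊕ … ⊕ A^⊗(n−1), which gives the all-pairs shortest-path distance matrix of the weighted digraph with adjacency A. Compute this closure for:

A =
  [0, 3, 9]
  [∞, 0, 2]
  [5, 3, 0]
Closure =
  [0, 3, 5]
  [7, 0, 2]
  [5, 3, 0]

This is the Floyd-Warshall all-pairs shortest-path computation. For each intermediate vertex k = 0, 1, …, 2, update dist[i][j] ← min(dist[i][j], dist[i][k] + dist[k][j]). The final matrix gives, for each (i, j), the minimum total weight of any directed path from i to j (possibly empty when i = j).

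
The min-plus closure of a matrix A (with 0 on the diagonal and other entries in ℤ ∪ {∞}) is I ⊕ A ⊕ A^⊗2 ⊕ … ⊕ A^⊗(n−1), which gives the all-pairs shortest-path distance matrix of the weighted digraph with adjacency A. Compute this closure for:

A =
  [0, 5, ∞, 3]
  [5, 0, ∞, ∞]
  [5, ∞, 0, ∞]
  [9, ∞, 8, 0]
Closure =
  [0, 5, 11, 3]
  [5, 0, 16, 8]
  [5, 10, 0, 8]
  [9, 14, 8, 0]

This is the Floyd-Warshall all-pairs shortest-path computation. For each intermediate vertex k = 0, 1, …, 3, update dist[i][j] ← min(dist[i][j], dist[i][k] + dist[k][j]). The final matrix gives, for each (i, j), the minimum total weight of any directed path from i to j (possibly empty when i = j).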